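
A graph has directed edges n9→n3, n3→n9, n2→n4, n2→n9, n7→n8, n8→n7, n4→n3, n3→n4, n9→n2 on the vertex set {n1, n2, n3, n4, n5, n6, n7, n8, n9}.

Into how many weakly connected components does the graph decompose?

5

From n1: component {n1}.
From n2: component {n2, n3, n4, n9}.
From n5: component {n5}.
From n6: component {n6}.
From n7: component {n7, n8}.
That's 5 components.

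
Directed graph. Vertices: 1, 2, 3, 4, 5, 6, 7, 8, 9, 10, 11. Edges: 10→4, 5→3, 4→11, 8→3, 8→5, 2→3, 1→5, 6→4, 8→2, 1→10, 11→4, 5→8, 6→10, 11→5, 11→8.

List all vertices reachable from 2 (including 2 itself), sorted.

2, 3

Start at 2.
Its neighbours: 3.
Nothing further is reachable.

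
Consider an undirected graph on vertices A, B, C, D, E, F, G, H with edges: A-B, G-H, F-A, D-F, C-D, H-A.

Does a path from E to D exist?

E has no edges, so nothing is reachable from it.

No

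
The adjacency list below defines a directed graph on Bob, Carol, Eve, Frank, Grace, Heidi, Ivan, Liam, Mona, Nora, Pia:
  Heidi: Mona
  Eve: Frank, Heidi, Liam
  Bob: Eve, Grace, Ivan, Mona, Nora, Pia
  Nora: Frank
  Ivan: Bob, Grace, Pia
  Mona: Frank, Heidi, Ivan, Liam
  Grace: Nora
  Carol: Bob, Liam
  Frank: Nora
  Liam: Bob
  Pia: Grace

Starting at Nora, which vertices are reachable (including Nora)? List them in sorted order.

Start at Nora.
Its neighbours: Frank.
Nothing further is reachable.

Frank, Nora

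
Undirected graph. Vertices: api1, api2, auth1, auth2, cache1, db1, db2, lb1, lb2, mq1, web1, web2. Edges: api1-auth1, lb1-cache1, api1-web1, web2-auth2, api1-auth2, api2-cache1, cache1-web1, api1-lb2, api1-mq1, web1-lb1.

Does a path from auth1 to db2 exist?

No

Explore from auth1.
Distance 1: reach api1.
Distance 2: reach auth2, lb2, mq1, web1.
Distance 3: reach cache1, lb1, web2.
Distance 4: reach api2.
The search is exhausted without reaching db2; it lies in a different component.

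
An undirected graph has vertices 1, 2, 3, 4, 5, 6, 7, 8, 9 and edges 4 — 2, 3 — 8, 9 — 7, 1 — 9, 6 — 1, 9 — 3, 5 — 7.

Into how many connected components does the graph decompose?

From 1: component {1, 3, 5, 6, 7, 8, 9}.
From 2: component {2, 4}.
That's 2 components.

2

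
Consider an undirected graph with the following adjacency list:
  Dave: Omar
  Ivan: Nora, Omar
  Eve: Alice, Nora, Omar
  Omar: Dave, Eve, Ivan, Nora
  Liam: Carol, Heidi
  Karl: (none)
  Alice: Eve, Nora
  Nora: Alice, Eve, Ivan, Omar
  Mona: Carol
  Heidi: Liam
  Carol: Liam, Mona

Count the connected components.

From Alice: component {Alice, Dave, Eve, Ivan, Nora, Omar}.
From Carol: component {Carol, Heidi, Liam, Mona}.
From Karl: component {Karl}.
That's 3 components.

3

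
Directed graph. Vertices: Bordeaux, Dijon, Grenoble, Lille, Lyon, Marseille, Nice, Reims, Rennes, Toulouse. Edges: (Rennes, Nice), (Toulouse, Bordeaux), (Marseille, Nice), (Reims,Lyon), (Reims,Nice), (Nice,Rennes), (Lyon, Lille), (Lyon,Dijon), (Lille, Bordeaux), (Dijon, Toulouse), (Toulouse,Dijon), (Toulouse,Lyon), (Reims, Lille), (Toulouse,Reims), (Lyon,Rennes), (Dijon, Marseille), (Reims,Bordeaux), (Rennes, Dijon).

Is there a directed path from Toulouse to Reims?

Explore from Toulouse.
Distance 1: reach Bordeaux, Dijon, Lyon, Reims.
Found Reims.

Yes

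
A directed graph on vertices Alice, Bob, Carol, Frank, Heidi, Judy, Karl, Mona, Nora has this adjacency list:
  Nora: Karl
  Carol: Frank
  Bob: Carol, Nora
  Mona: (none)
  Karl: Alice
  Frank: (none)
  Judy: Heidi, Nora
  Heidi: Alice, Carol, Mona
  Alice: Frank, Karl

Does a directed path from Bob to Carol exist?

Explore from Bob.
Distance 1: reach Carol, Nora.
Found Carol.

Yes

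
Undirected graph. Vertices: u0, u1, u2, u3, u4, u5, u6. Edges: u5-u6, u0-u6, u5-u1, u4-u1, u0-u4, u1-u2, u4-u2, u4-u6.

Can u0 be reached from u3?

u3 has no edges, so nothing is reachable from it.

No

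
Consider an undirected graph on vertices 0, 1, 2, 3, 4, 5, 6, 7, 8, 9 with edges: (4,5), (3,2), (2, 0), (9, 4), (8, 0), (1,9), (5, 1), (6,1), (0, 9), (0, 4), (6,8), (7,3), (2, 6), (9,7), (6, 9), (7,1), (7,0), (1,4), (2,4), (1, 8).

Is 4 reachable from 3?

Yes

Explore from 3.
Distance 1: reach 2, 7.
Distance 2: reach 0, 1, 4, 6, 9.
Found 4.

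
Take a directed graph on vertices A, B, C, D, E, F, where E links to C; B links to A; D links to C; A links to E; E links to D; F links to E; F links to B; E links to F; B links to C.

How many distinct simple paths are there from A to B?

1

A→E→F→B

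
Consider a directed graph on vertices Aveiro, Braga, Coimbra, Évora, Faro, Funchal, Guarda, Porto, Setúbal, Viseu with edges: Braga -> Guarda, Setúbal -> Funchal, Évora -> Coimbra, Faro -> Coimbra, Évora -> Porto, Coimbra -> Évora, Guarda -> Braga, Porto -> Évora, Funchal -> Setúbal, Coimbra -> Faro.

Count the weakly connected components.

From Aveiro: component {Aveiro}.
From Braga: component {Braga, Guarda}.
From Coimbra: component {Coimbra, Évora, Faro, Porto}.
From Funchal: component {Funchal, Setúbal}.
From Viseu: component {Viseu}.
That's 5 components.

5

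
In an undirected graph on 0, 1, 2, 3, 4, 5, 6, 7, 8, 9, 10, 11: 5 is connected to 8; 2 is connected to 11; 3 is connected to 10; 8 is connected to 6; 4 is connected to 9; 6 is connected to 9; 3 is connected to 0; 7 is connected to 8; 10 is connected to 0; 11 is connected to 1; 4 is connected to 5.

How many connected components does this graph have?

From 0: component {0, 3, 10}.
From 1: component {1, 2, 11}.
From 4: component {4, 5, 6, 7, 8, 9}.
That's 3 components.

3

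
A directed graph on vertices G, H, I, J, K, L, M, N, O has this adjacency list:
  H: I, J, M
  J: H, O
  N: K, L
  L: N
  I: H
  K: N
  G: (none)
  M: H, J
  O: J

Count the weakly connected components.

From G: component {G}.
From H: component {H, I, J, M, O}.
From K: component {K, L, N}.
That's 3 components.

3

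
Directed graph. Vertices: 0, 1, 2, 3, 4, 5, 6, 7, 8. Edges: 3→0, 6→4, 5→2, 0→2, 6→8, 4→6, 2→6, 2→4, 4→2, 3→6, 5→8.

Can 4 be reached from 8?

8 has no outgoing edges, so nothing is reachable from it.

No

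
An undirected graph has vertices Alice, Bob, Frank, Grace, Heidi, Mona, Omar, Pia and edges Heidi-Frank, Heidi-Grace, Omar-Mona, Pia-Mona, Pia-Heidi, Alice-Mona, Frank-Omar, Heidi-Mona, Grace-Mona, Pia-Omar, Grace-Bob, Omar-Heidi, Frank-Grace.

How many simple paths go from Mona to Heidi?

13

Mona–Grace–Frank–Heidi
Mona–Grace–Frank–Omar–Heidi
Mona–Grace–Frank–Omar–Pia–Heidi
Mona–Grace–Heidi
Mona–Heidi
Mona–Omar–Frank–Grace–Heidi
Mona–Omar–Frank–Heidi
Mona–Omar–Heidi
Mona–Omar–Pia–Heidi
Mona–Pia–Heidi
Mona–Pia–Omar–Frank–Grace–Heidi
Mona–Pia–Omar–Frank–Heidi
Mona–Pia–Omar–Heidi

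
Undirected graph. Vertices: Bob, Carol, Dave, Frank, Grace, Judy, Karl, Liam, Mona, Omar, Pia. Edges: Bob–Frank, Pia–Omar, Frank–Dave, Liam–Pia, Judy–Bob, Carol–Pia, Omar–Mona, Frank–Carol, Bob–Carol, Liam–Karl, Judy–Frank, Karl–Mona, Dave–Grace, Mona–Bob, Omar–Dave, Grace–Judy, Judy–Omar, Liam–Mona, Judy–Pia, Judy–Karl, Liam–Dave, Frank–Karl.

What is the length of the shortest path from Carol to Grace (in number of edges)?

3

Distance 0: Carol.
Distance 1: Bob, Frank, Pia.
Distance 2: Dave, Judy, Karl, Liam, Mona, Omar.
Distance 3: Grace — contains Grace.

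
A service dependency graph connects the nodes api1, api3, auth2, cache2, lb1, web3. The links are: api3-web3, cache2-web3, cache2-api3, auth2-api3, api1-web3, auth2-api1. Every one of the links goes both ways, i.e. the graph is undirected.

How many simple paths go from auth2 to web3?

auth2–api1–web3
auth2–api3–cache2–web3
auth2–api3–web3

3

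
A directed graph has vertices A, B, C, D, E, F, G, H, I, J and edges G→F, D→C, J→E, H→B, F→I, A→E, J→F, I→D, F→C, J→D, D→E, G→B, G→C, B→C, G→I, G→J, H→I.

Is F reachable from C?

No

C has no outgoing edges, so nothing is reachable from it.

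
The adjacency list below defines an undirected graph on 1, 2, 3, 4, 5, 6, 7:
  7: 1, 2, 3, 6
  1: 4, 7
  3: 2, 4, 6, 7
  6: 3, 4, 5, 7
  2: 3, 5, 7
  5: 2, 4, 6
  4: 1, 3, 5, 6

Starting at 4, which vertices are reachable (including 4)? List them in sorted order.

1, 2, 3, 4, 5, 6, 7

Start at 4.
Its neighbours: 1, 3, 5, 6.
Then their neighbours: 2, 7.
Every vertex is now reached.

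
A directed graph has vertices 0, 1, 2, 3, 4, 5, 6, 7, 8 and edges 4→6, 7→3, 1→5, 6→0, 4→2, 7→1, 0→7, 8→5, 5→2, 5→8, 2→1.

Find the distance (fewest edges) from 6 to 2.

5

Distance 0: 6.
Distance 1: 0.
Distance 2: 7.
Distance 3: 1, 3.
Distance 4: 5.
Distance 5: 2, 8 — contains 2.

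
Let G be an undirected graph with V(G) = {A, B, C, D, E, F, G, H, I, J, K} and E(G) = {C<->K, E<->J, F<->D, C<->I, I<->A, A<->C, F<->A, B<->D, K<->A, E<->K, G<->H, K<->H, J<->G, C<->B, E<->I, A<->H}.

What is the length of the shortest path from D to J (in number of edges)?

Distance 0: D.
Distance 1: B, F.
Distance 2: A, C.
Distance 3: H, I, K.
Distance 4: E, G.
Distance 5: J — contains J.

5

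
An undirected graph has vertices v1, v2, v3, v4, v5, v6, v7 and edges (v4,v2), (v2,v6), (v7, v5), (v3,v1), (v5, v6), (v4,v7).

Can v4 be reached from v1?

No

Explore from v1.
Distance 1: reach v3.
The search is exhausted without reaching v4; it lies in a different component.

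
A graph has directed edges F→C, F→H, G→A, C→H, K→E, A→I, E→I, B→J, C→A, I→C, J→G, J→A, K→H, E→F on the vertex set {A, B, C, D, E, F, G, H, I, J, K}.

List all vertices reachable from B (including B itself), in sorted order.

A, B, C, G, H, I, J

Start at B.
Its neighbours: J.
Then their neighbours: A, G.
Then next layer: I.
Then next layer: C.
Then next layer: H.
Nothing further is reachable.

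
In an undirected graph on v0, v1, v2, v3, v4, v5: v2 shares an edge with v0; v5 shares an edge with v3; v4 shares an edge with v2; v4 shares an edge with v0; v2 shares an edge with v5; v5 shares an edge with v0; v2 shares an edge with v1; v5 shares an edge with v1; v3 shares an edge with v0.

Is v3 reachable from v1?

Explore from v1.
Distance 1: reach v2, v5.
Distance 2: reach v0, v3, v4.
Found v3.

Yes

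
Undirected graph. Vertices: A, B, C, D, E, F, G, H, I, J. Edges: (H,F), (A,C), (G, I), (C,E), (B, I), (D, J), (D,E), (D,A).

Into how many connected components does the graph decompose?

3

From A: component {A, C, D, E, J}.
From B: component {B, G, I}.
From F: component {F, H}.
That's 3 components.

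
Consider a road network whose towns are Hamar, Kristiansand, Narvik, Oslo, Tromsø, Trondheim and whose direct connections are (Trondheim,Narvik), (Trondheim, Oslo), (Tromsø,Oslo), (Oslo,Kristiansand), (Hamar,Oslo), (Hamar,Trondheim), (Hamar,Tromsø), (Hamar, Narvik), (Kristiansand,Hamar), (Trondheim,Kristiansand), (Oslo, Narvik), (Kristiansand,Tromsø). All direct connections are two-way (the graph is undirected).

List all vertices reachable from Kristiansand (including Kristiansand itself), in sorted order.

Start at Kristiansand.
Its neighbours: Hamar, Oslo, Tromsø, Trondheim.
Then their neighbours: Narvik.
Every vertex is now reached.

Hamar, Kristiansand, Narvik, Oslo, Tromsø, Trondheim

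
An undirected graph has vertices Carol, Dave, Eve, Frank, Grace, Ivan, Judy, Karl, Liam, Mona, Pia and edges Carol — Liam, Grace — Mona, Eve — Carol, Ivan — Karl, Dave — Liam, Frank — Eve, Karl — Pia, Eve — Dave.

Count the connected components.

4

From Carol: component {Carol, Dave, Eve, Frank, Liam}.
From Grace: component {Grace, Mona}.
From Ivan: component {Ivan, Karl, Pia}.
From Judy: component {Judy}.
That's 4 components.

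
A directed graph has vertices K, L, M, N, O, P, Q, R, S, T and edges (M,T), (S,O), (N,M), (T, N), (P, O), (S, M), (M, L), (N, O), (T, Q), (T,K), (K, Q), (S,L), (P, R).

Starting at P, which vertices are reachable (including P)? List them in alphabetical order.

Start at P.
Its neighbours: O, R.
Nothing further is reachable.

O, P, R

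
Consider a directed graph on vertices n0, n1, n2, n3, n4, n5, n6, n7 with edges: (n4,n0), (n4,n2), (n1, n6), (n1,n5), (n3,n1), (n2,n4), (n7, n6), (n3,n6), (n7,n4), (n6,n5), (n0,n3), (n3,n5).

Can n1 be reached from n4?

Yes

Explore from n4.
Distance 1: reach n0, n2.
Distance 2: reach n3.
Distance 3: reach n1, n5, n6.
Found n1.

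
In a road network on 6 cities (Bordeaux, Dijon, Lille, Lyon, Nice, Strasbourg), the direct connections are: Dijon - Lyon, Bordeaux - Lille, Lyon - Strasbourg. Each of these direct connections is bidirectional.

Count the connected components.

3

From Bordeaux: component {Bordeaux, Lille}.
From Dijon: component {Dijon, Lyon, Strasbourg}.
From Nice: component {Nice}.
That's 3 components.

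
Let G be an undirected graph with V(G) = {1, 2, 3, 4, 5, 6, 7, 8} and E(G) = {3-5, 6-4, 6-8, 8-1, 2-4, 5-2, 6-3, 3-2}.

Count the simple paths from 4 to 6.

3

4–2–3–6
4–2–5–3–6
4–6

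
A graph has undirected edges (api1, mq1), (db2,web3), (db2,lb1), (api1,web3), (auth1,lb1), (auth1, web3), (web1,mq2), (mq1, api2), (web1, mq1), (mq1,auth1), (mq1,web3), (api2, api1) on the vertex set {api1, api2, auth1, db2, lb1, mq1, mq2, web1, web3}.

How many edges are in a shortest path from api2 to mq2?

3

Distance 0: api2.
Distance 1: api1, mq1.
Distance 2: auth1, web1, web3.
Distance 3: db2, lb1, mq2 — contains mq2.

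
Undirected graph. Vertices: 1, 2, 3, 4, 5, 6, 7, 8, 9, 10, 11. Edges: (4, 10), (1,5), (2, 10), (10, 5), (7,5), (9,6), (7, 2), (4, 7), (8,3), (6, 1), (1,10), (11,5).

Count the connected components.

2

From 1: component {1, 2, 4, 5, 6, 7, 9, 10, 11}.
From 3: component {3, 8}.
That's 2 components.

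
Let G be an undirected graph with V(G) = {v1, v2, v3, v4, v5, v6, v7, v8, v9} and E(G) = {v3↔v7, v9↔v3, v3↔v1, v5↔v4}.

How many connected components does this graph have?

5

From v1: component {v1, v3, v7, v9}.
From v2: component {v2}.
From v4: component {v4, v5}.
From v6: component {v6}.
From v8: component {v8}.
That's 5 components.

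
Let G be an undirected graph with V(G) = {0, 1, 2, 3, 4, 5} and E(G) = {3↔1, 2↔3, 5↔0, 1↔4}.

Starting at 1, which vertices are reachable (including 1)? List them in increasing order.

Start at 1.
Its neighbours: 3, 4.
Then their neighbours: 2.
Nothing further is reachable.

1, 2, 3, 4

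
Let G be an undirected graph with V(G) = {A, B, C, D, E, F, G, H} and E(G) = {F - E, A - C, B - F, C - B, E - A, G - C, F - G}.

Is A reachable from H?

H has no edges, so nothing is reachable from it.

No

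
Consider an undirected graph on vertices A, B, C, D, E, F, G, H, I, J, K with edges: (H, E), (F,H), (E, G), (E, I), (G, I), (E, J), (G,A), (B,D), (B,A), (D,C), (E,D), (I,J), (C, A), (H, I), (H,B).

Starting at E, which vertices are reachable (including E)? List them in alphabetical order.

Start at E.
Its neighbours: D, G, H, I, J.
Then their neighbours: A, B, C, F.
Nothing further is reachable.

A, B, C, D, E, F, G, H, I, J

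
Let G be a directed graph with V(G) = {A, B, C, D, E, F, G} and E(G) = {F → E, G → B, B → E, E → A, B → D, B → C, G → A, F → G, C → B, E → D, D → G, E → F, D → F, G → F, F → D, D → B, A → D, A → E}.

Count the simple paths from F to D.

8

F→D
F→E→A→D
F→E→D
F→G→A→D
F→G→A→E→D
F→G→B→D
F→G→B→E→A→D
F→G→B→E→D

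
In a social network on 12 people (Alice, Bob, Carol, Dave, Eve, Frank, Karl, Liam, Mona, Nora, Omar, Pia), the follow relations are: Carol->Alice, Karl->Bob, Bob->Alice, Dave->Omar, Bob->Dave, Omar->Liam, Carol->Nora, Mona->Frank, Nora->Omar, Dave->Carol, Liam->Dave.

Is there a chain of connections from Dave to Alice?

Explore from Dave.
Distance 1: reach Carol, Omar.
Distance 2: reach Alice, Liam, Nora.
Found Alice.

Yes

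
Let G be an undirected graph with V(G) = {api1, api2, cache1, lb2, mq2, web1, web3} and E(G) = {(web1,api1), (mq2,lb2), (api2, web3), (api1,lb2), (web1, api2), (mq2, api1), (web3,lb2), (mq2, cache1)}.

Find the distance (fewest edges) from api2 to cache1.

4

Distance 0: api2.
Distance 1: web1, web3.
Distance 2: api1, lb2.
Distance 3: mq2.
Distance 4: cache1 — contains cache1.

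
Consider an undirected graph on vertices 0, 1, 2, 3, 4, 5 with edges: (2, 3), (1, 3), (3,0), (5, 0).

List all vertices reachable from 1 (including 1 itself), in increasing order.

0, 1, 2, 3, 5

Start at 1.
Its neighbours: 3.
Then their neighbours: 0, 2.
Then next layer: 5.
Nothing further is reachable.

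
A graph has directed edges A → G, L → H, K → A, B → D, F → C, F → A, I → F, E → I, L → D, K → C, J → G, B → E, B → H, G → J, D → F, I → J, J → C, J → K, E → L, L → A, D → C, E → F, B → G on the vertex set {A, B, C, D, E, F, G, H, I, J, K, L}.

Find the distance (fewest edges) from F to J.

Distance 0: F.
Distance 1: A, C.
Distance 2: G.
Distance 3: J — contains J.

3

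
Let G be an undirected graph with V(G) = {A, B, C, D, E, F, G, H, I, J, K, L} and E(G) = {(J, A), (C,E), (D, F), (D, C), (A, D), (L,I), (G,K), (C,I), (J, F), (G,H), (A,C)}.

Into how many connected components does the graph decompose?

3

From A: component {A, C, D, E, F, I, J, L}.
From B: component {B}.
From G: component {G, H, K}.
That's 3 components.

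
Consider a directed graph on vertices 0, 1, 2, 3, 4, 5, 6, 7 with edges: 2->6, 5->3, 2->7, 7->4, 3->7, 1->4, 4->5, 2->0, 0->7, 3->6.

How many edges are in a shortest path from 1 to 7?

4

Distance 0: 1.
Distance 1: 4.
Distance 2: 5.
Distance 3: 3.
Distance 4: 6, 7 — contains 7.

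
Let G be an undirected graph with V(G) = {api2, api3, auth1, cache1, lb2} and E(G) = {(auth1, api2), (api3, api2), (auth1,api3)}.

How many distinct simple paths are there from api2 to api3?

api2–api3
api2–auth1–api3

2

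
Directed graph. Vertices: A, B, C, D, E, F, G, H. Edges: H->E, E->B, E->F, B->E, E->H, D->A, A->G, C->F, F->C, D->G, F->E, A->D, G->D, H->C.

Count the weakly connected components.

From A: component {A, D, G}.
From B: component {B, C, E, F, H}.
That's 2 components.

2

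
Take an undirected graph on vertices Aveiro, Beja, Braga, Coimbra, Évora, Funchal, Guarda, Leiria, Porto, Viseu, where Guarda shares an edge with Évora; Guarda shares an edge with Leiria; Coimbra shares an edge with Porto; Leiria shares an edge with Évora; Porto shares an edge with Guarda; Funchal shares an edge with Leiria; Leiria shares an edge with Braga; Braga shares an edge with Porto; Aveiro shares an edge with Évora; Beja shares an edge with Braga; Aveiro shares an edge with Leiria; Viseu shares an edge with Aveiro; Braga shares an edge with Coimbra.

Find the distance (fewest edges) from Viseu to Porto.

Distance 0: Viseu.
Distance 1: Aveiro.
Distance 2: Évora, Leiria.
Distance 3: Braga, Funchal, Guarda.
Distance 4: Beja, Coimbra, Porto — contains Porto.

4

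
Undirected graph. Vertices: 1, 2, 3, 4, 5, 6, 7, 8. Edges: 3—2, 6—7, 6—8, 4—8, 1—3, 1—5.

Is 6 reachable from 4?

Explore from 4.
Distance 1: reach 8.
Distance 2: reach 6.
Found 6.

Yes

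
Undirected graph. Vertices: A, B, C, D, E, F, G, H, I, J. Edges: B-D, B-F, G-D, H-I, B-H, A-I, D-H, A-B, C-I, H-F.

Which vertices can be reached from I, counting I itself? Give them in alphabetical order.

A, B, C, D, F, G, H, I

Start at I.
Its neighbours: A, C, H.
Then their neighbours: B, D, F.
Then next layer: G.
Nothing further is reachable.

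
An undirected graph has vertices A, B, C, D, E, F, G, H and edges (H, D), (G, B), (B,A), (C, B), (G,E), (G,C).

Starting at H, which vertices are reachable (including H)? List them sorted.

D, H

Start at H.
Its neighbours: D.
Nothing further is reachable.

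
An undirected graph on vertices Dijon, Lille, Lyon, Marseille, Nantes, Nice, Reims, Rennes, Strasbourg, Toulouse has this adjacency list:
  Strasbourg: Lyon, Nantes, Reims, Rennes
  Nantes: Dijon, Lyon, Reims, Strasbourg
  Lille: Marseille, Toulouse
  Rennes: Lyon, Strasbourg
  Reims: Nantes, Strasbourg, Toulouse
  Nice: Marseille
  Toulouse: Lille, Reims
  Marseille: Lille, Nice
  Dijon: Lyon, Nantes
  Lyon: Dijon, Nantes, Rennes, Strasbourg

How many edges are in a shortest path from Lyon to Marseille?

Distance 0: Lyon.
Distance 1: Dijon, Nantes, Rennes, Strasbourg.
Distance 2: Reims.
Distance 3: Toulouse.
Distance 4: Lille.
Distance 5: Marseille — contains Marseille.

5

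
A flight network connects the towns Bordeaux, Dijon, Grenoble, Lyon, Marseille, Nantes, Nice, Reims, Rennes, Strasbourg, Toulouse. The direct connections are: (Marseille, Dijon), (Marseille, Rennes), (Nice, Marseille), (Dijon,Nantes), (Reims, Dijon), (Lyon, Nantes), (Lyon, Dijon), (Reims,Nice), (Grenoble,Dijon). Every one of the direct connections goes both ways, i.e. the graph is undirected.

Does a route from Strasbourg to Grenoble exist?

Strasbourg has no edges, so nothing is reachable from it.

No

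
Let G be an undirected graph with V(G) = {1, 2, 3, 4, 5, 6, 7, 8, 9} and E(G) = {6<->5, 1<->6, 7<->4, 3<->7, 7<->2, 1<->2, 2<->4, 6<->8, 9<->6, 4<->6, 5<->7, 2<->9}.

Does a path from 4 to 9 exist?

Yes

Explore from 4.
Distance 1: reach 2, 6, 7.
Distance 2: reach 1, 3, 5, 8, 9.
Found 9.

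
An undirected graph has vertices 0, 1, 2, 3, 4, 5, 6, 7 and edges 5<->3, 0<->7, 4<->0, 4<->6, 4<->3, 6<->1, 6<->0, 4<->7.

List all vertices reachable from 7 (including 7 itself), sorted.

Start at 7.
Its neighbours: 0, 4.
Then their neighbours: 3, 6.
Then next layer: 1, 5.
Nothing further is reachable.

0, 1, 3, 4, 5, 6, 7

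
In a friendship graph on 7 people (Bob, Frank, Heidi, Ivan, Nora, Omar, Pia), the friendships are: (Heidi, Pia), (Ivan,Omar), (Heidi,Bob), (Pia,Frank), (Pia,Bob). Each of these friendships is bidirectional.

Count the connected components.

3

From Bob: component {Bob, Frank, Heidi, Pia}.
From Ivan: component {Ivan, Omar}.
From Nora: component {Nora}.
That's 3 components.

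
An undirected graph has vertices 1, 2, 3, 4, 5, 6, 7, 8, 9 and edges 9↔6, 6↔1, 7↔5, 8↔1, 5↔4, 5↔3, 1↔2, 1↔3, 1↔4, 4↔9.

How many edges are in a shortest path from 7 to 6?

Distance 0: 7.
Distance 1: 5.
Distance 2: 3, 4.
Distance 3: 1, 9.
Distance 4: 2, 6, 8 — contains 6.

4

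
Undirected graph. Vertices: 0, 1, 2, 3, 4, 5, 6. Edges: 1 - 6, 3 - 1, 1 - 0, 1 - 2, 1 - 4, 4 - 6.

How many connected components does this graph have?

2

From 0: component {0, 1, 2, 3, 4, 6}.
From 5: component {5}.
That's 2 components.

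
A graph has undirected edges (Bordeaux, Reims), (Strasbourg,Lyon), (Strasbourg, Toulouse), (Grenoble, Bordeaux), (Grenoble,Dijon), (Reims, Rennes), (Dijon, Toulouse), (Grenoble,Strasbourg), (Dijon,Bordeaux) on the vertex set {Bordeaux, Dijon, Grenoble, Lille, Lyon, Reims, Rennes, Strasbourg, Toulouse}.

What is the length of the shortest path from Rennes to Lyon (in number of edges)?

5

Distance 0: Rennes.
Distance 1: Reims.
Distance 2: Bordeaux.
Distance 3: Dijon, Grenoble.
Distance 4: Strasbourg, Toulouse.
Distance 5: Lyon — contains Lyon.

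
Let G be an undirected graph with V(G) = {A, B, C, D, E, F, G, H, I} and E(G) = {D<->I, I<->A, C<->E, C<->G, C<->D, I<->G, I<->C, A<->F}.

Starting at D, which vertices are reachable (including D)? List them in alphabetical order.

Start at D.
Its neighbours: C, I.
Then their neighbours: A, E, G.
Then next layer: F.
Nothing further is reachable.

A, C, D, E, F, G, I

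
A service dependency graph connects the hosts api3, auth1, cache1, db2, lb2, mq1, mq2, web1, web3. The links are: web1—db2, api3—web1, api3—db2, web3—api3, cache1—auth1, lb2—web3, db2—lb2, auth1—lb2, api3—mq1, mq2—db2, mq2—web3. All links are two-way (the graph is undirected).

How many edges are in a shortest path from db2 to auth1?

Distance 0: db2.
Distance 1: api3, lb2, mq2, web1.
Distance 2: auth1, mq1, web3 — contains auth1.

2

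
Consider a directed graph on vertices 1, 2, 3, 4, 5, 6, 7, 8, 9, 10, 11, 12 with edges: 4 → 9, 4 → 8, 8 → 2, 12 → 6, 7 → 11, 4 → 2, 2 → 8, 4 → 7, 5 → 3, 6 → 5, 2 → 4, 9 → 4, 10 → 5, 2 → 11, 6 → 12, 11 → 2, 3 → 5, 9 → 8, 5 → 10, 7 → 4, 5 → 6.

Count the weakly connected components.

From 1: component {1}.
From 2: component {2, 4, 7, 8, 9, 11}.
From 3: component {3, 5, 6, 10, 12}.
That's 3 components.

3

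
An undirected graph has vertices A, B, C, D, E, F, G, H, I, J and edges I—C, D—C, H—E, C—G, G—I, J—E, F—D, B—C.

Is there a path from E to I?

No

Explore from E.
Distance 1: reach H, J.
The search is exhausted without reaching I; it lies in a different component.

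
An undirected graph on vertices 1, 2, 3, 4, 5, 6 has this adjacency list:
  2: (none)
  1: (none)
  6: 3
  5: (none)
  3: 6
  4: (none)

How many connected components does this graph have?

5

From 1: component {1}.
From 2: component {2}.
From 3: component {3, 6}.
From 4: component {4}.
From 5: component {5}.
That's 5 components.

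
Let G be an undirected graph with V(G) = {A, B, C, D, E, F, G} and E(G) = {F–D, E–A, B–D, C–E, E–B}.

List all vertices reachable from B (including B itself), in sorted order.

Start at B.
Its neighbours: D, E.
Then their neighbours: A, C, F.
Nothing further is reachable.

A, B, C, D, E, F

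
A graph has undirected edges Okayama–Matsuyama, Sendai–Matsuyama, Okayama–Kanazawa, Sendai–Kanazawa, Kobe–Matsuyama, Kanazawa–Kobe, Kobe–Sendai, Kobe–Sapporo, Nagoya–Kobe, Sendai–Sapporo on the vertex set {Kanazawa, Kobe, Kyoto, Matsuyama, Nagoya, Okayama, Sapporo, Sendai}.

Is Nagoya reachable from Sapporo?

Yes

Explore from Sapporo.
Distance 1: reach Kobe, Sendai.
Distance 2: reach Kanazawa, Matsuyama, Nagoya.
Found Nagoya.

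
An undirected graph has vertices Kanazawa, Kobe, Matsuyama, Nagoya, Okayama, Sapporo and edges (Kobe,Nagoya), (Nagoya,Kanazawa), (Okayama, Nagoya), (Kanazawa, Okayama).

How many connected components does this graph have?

From Kanazawa: component {Kanazawa, Kobe, Nagoya, Okayama}.
From Matsuyama: component {Matsuyama}.
From Sapporo: component {Sapporo}.
That's 3 components.

3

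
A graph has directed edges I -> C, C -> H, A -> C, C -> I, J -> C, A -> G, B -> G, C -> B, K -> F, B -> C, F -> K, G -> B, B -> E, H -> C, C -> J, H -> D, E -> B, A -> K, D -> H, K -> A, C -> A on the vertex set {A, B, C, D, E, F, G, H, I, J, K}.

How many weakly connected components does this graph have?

1

From A: component {A, B, C, D, E, F, G, H, I, J, K}.
That's 1 component.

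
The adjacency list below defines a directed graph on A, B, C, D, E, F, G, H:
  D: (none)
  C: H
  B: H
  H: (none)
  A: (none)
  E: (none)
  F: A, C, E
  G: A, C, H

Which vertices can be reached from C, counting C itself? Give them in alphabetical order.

C, H

Start at C.
Its neighbours: H.
Nothing further is reachable.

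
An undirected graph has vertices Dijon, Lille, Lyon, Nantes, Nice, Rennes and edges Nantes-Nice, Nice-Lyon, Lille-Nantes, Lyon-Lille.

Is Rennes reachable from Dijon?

No

Dijon has no edges, so nothing is reachable from it.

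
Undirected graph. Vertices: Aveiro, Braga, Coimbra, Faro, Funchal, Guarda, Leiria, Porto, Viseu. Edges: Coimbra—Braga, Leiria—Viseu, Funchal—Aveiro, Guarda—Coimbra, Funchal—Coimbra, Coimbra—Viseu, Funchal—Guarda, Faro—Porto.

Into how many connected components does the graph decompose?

From Aveiro: component {Aveiro, Braga, Coimbra, Funchal, Guarda, Leiria, Viseu}.
From Faro: component {Faro, Porto}.
That's 2 components.

2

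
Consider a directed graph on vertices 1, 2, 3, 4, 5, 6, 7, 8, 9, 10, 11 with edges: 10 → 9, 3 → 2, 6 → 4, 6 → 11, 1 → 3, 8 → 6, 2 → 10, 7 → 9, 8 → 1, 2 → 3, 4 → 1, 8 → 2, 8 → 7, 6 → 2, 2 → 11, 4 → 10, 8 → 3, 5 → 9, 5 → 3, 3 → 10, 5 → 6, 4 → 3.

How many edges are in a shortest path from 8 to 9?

2

Distance 0: 8.
Distance 1: 1, 2, 3, 6, 7.
Distance 2: 4, 9, 10, 11 — contains 9.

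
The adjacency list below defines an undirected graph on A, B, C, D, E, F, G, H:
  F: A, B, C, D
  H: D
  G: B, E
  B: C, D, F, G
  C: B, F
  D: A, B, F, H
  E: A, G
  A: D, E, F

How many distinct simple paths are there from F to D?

F–A–D
F–A–E–G–B–D
F–B–D
F–B–G–E–A–D
F–C–B–D
F–C–B–G–E–A–D
F–D

7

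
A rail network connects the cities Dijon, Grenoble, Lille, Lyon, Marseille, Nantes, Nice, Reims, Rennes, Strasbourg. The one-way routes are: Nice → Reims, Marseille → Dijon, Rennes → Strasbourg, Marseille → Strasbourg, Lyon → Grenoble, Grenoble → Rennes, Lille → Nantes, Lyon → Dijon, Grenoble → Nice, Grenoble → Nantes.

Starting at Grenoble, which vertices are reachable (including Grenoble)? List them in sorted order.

Start at Grenoble.
Its neighbours: Nantes, Nice, Rennes.
Then their neighbours: Reims, Strasbourg.
Nothing further is reachable.

Grenoble, Nantes, Nice, Reims, Rennes, Strasbourg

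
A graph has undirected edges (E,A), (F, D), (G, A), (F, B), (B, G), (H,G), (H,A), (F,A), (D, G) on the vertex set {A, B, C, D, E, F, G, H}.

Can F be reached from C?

No

C has no edges, so nothing is reachable from it.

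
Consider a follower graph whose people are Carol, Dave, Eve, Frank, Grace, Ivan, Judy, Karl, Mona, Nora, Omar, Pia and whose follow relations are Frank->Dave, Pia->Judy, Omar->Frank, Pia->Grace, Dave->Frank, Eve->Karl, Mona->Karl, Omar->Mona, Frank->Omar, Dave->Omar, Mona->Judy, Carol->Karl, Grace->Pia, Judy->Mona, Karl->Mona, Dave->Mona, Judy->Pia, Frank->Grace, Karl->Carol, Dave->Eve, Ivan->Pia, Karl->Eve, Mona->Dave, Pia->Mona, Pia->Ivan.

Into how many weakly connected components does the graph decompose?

2

From Carol: component {Carol, Dave, Eve, Frank, Grace, Ivan, Judy, Karl, Mona, Omar, Pia}.
From Nora: component {Nora}.
That's 2 components.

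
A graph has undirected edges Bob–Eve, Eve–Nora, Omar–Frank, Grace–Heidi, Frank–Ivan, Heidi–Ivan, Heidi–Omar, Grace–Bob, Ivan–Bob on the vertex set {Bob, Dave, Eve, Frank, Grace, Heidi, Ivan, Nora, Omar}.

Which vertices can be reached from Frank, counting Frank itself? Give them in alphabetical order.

Bob, Eve, Frank, Grace, Heidi, Ivan, Nora, Omar

Start at Frank.
Its neighbours: Ivan, Omar.
Then their neighbours: Bob, Heidi.
Then next layer: Eve, Grace.
Then next layer: Nora.
Nothing further is reachable.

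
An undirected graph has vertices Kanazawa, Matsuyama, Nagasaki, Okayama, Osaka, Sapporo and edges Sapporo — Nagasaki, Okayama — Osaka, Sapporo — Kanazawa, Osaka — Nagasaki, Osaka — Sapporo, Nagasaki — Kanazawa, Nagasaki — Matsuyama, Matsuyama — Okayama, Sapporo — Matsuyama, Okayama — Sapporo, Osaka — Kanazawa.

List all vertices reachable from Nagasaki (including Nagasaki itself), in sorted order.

Kanazawa, Matsuyama, Nagasaki, Okayama, Osaka, Sapporo

Start at Nagasaki.
Its neighbours: Kanazawa, Matsuyama, Osaka, Sapporo.
Then their neighbours: Okayama.
Every vertex is now reached.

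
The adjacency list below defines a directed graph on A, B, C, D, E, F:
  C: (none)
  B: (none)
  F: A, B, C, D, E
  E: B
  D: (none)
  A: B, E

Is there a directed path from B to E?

No

B has no outgoing edges, so nothing is reachable from it.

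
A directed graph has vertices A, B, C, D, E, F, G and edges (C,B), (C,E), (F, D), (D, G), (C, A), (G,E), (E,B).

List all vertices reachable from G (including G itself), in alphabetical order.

B, E, G

Start at G.
Its neighbours: E.
Then their neighbours: B.
Nothing further is reachable.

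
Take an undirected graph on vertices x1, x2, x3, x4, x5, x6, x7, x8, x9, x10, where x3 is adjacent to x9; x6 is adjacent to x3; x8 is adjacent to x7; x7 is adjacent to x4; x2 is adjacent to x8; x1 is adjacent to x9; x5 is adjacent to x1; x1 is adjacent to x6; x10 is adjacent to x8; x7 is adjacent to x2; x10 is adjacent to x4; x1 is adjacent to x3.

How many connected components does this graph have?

From x1: component {x1, x3, x5, x6, x9}.
From x2: component {x2, x4, x7, x8, x10}.
That's 2 components.

2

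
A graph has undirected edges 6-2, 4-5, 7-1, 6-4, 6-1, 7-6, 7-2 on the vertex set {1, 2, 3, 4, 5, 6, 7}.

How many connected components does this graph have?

From 1: component {1, 2, 4, 5, 6, 7}.
From 3: component {3}.
That's 2 components.

2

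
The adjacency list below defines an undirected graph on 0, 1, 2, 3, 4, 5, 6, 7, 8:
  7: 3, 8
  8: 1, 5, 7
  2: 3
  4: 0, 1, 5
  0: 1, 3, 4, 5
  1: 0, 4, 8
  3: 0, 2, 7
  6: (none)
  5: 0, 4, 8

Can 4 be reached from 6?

6 has no edges, so nothing is reachable from it.

No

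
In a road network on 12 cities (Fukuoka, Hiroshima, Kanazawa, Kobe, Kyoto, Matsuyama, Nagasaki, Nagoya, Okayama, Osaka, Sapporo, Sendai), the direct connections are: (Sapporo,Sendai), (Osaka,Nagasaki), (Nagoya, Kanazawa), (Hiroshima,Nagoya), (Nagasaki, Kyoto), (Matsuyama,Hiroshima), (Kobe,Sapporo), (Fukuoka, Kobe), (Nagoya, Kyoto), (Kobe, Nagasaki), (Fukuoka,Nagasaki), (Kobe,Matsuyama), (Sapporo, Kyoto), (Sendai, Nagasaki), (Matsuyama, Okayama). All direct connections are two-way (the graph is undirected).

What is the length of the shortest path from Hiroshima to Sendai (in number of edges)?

4

Distance 0: Hiroshima.
Distance 1: Matsuyama, Nagoya.
Distance 2: Kanazawa, Kobe, Kyoto, Okayama.
Distance 3: Fukuoka, Nagasaki, Sapporo.
Distance 4: Osaka, Sendai — contains Sendai.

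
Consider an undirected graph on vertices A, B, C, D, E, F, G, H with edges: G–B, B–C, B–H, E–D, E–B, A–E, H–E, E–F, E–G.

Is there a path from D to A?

Yes

Explore from D.
Distance 1: reach E.
Distance 2: reach A, B, F, G, H.
Found A.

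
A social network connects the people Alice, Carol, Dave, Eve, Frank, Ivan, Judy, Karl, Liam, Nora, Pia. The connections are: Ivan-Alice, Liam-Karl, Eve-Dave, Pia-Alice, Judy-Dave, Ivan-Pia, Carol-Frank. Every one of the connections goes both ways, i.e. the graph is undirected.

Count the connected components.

5

From Alice: component {Alice, Ivan, Pia}.
From Carol: component {Carol, Frank}.
From Dave: component {Dave, Eve, Judy}.
From Karl: component {Karl, Liam}.
From Nora: component {Nora}.
That's 5 components.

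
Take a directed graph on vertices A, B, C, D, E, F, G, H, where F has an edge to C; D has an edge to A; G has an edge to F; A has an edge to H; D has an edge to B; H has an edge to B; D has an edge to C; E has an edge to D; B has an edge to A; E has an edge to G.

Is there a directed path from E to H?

Yes

Explore from E.
Distance 1: reach D, G.
Distance 2: reach A, B, C, F.
Distance 3: reach H.
Found H.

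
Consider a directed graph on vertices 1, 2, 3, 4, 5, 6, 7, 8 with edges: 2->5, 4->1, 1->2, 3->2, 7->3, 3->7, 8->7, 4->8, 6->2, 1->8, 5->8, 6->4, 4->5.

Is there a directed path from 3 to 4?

Explore from 3.
Distance 1: reach 2, 7.
Distance 2: reach 5.
Distance 3: reach 8.
The search from 3 is exhausted; no directed path reaches 4.

No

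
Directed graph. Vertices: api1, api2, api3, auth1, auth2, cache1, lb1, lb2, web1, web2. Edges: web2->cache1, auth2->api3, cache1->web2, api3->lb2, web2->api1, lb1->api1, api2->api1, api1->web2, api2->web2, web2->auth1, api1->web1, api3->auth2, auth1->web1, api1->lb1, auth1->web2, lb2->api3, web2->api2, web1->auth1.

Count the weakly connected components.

2

From api1: component {api1, api2, auth1, cache1, lb1, web1, web2}.
From api3: component {api3, auth2, lb2}.
That's 2 components.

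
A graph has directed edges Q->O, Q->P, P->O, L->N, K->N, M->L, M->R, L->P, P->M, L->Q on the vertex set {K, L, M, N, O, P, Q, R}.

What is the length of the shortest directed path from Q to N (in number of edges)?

Distance 0: Q.
Distance 1: O, P.
Distance 2: M.
Distance 3: L, R.
Distance 4: N — contains N.

4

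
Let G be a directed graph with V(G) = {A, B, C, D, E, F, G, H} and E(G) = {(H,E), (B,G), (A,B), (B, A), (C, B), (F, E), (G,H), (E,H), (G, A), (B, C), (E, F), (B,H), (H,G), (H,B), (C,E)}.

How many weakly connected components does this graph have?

From A: component {A, B, C, E, F, G, H}.
From D: component {D}.
That's 2 components.

2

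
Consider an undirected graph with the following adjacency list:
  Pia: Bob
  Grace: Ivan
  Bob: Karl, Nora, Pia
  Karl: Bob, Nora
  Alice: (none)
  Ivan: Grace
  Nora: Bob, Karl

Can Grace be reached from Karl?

Explore from Karl.
Distance 1: reach Bob, Nora.
Distance 2: reach Pia.
The search is exhausted without reaching Grace; it lies in a different component.

No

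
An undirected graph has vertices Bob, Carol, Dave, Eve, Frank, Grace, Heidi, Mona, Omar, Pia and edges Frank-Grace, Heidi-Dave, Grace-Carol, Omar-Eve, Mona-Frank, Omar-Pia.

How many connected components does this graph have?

From Bob: component {Bob}.
From Carol: component {Carol, Frank, Grace, Mona}.
From Dave: component {Dave, Heidi}.
From Eve: component {Eve, Omar, Pia}.
That's 4 components.

4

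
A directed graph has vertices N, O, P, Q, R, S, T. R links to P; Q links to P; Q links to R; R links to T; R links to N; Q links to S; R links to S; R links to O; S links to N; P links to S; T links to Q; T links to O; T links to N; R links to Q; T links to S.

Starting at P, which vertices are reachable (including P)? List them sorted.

N, P, S

Start at P.
Its neighbours: S.
Then their neighbours: N.
Nothing further is reachable.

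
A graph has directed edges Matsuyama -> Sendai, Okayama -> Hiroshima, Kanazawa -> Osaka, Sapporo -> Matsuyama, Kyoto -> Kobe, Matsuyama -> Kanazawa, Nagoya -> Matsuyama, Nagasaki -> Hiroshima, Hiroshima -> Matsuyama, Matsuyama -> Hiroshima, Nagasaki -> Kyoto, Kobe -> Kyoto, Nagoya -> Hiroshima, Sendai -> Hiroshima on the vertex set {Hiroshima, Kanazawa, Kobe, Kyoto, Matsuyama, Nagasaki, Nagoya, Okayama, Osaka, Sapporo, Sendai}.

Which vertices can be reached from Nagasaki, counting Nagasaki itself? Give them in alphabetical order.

Start at Nagasaki.
Its neighbours: Hiroshima, Kyoto.
Then their neighbours: Kobe, Matsuyama.
Then next layer: Kanazawa, Sendai.
Then next layer: Osaka.
Nothing further is reachable.

Hiroshima, Kanazawa, Kobe, Kyoto, Matsuyama, Nagasaki, Osaka, Sendai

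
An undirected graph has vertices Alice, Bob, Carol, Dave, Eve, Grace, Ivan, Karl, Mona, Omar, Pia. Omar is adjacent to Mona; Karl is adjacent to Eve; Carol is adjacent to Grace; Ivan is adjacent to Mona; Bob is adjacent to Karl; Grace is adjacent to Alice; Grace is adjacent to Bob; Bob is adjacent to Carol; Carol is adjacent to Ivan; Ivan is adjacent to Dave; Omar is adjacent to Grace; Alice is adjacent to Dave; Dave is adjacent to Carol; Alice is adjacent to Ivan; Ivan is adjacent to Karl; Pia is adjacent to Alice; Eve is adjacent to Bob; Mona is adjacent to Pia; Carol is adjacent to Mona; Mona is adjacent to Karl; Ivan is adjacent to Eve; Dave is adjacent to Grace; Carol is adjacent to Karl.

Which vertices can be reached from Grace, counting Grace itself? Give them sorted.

Alice, Bob, Carol, Dave, Eve, Grace, Ivan, Karl, Mona, Omar, Pia

Start at Grace.
Its neighbours: Alice, Bob, Carol, Dave, Omar.
Then their neighbours: Eve, Ivan, Karl, Mona, Pia.
Every vertex is now reached.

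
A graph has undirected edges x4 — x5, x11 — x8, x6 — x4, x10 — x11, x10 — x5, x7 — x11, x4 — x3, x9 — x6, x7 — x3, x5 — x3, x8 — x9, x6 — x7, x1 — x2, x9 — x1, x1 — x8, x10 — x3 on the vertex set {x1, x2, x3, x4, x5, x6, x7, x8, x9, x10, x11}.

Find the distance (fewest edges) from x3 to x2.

5

Distance 0: x3.
Distance 1: x4, x5, x7, x10.
Distance 2: x6, x11.
Distance 3: x8, x9.
Distance 4: x1.
Distance 5: x2 — contains x2.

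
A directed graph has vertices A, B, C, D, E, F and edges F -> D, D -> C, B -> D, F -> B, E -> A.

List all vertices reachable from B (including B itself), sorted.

B, C, D

Start at B.
Its neighbours: D.
Then their neighbours: C.
Nothing further is reachable.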